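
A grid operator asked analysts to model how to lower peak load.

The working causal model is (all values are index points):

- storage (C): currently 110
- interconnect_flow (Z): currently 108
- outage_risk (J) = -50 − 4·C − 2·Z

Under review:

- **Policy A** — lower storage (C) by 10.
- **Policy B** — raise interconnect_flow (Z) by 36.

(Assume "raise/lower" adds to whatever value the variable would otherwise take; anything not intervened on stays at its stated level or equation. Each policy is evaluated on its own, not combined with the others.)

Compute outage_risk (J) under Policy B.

Policy B (Z + 36):
  C = 110
  Z = 108 + 36 = 144
  J = -50 − 4·110 − 2·144 = -778

-778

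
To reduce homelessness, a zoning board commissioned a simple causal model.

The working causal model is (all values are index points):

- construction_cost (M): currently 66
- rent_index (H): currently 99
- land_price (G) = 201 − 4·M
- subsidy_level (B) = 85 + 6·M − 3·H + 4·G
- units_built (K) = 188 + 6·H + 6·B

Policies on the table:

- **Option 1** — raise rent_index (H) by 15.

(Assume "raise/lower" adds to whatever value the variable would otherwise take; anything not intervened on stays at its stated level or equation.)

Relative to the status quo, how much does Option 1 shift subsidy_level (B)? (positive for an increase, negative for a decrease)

-45

Baseline:
  M = 66
  H = 99
  G = 201 − 4·66 = -63
  B = 85 + 6·66 − 3·99 + 4·(-63) = -68
Option 1 (H + 15):
  M = 66
  H = 99 + 15 = 114
  G = 201 − 4·66 = -63
  B = 85 + 6·66 − 3·114 + 4·(-63) = -113
Change in B: -113 − (-68) = -45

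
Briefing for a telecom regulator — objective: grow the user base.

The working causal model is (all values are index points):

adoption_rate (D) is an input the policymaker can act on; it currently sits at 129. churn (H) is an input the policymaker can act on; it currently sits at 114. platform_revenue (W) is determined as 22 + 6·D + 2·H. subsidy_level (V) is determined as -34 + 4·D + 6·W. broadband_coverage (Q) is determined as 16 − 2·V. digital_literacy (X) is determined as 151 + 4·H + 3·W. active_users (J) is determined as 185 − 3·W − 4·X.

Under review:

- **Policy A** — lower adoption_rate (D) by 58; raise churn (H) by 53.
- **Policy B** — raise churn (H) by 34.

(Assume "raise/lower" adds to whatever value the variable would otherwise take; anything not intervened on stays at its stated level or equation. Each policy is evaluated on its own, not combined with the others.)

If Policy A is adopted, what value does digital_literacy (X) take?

Policy A (D − 58, H + 53):
  D = 129 − 58 = 71
  H = 114 + 53 = 167
  W = 22 + 6·71 + 2·167 = 782
  X = 151 + 4·167 + 3·782 = 3165

3165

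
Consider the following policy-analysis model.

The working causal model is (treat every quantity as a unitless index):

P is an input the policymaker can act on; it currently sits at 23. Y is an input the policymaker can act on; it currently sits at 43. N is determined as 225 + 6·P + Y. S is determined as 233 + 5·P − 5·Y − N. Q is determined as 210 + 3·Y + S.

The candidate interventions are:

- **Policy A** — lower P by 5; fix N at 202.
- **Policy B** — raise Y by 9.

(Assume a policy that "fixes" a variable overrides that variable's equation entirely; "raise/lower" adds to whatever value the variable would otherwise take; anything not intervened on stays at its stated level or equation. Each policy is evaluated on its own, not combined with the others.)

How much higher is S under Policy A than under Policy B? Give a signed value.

233

Policy A (P − 5, N := 202):
  P = 23 − 5 = 18
  Y = 43
  N = 202
  S = 233 + 5·18 − 5·43 − 202 = -94
Policy B (Y + 9):
  P = 23
  Y = 43 + 9 = 52
  N = 225 + 6·23 + 52 = 415
  S = 233 + 5·23 − 5·52 − 415 = -327
S: -94 − (-327) = 233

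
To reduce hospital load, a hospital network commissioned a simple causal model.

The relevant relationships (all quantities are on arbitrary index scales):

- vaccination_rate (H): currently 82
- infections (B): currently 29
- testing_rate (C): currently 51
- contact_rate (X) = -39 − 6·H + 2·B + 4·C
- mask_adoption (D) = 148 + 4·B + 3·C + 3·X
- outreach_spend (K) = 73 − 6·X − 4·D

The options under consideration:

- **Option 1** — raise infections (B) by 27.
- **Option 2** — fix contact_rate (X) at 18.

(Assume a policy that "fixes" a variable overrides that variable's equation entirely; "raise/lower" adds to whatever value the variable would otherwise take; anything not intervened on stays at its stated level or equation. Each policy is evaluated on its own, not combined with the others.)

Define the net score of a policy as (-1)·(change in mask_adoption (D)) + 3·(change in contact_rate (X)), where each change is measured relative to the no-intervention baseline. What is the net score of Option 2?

0

Baseline:
  H = 82
  B = 29
  C = 51
  X = -39 − 6·82 + 2·29 + 4·51 = -269
  D = 148 + 4·29 + 3·51 + 3·(-269) = -390
Option 2 (X := 18):
  H = 82
  B = 29
  C = 51
  X = 18
  D = 148 + 4·29 + 3·51 + 3·18 = 471
ΔD = 471 − (-390) = 861; ΔX = 18 − (-269) = 287
Score = (-1)·861 + 3·287 = 0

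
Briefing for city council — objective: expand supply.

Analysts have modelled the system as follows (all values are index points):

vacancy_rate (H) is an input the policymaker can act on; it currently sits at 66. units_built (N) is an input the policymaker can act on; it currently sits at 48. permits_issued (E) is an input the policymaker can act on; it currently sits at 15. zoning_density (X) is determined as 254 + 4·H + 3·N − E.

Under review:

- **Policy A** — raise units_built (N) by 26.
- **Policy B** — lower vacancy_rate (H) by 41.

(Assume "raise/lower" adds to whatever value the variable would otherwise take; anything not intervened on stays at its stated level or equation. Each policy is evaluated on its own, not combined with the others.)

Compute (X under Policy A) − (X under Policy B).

Policy A (N + 26):
  H = 66
  N = 48 + 26 = 74
  E = 15
  X = 254 + 4·66 + 3·74 − 15 = 725
Policy B (H − 41):
  H = 66 − 41 = 25
  N = 48
  E = 15
  X = 254 + 4·25 + 3·48 − 15 = 483
X: 725 − 483 = 242

242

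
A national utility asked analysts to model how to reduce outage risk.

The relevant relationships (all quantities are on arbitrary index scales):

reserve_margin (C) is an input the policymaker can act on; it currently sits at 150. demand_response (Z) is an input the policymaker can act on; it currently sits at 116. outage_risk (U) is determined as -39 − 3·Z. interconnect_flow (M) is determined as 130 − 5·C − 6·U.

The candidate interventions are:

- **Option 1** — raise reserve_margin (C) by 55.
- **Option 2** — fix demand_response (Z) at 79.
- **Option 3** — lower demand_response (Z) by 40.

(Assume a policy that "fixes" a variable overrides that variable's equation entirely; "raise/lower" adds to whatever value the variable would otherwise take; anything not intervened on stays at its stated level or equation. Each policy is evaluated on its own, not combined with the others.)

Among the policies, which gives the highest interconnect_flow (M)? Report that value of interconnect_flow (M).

Option 1 (C + 55):
  C = 150 + 55 = 205
  Z = 116
  U = -39 − 3·116 = -387
  M = 130 − 5·205 − 6·(-387) = 1427
Option 2 (Z := 79):
  C = 150
  Z = 79
  U = -39 − 3·79 = -276
  M = 130 − 5·150 − 6·(-276) = 1036
Option 3 (Z − 40):
  C = 150
  Z = 116 − 40 = 76
  U = -39 − 3·76 = -267
  M = 130 − 5·150 − 6·(-267) = 982
Comparing — Option 1: M=1427, Option 2: M=1036, Option 3: M=982. Highest is 1427 (Option 1).

1427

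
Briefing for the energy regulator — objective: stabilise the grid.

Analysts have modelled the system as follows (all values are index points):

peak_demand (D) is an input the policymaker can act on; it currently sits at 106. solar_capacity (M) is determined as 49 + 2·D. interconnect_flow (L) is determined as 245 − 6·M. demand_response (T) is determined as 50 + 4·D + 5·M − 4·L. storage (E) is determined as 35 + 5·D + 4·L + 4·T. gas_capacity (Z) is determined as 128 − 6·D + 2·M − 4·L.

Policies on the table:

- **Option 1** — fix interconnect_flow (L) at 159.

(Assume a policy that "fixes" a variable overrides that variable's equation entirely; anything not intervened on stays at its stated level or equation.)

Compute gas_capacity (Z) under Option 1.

Option 1 (L := 159):
  D = 106
  M = 49 + 2·106 = 261
  L = 159
  Z = 128 − 6·106 + 2·261 − 4·159 = -622

-622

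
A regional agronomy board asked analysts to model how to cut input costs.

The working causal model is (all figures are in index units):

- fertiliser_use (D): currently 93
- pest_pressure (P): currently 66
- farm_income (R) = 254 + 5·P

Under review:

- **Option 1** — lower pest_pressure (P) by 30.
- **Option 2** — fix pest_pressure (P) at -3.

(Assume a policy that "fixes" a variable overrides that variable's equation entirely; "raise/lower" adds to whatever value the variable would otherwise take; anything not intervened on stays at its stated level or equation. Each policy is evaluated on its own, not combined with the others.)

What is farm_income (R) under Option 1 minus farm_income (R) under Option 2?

Option 1 (P − 30):
  P = 66 − 30 = 36
  R = 254 + 5·36 = 434
Option 2 (P := -3):
  P = -3
  R = 254 + 5·(-3) = 239
R: 434 − 239 = 195

195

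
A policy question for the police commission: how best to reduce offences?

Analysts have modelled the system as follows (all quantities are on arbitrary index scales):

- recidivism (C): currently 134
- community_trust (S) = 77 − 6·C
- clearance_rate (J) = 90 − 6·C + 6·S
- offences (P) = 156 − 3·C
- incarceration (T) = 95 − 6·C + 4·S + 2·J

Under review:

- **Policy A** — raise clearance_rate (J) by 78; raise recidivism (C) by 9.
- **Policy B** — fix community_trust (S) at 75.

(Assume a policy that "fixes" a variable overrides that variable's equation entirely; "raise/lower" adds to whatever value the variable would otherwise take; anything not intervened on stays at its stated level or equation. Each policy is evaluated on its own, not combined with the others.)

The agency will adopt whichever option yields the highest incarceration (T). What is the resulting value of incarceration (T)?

-937

Policy A (J + 78, C + 9):
  C = 134 + 9 = 143
  S = 77 − 6·143 = -781
  J = 90 − 6·143 + 6·(-781) (+78 from intervention) = -5376
  T = 95 − 6·143 + 4·(-781) + 2·(-5376) = -14639
Policy B (S := 75):
  C = 134
  S = 75
  J = 90 − 6·134 + 6·75 = -264
  T = 95 − 6·134 + 4·75 + 2·(-264) = -937
Comparing — Policy A: T=-14639, Policy B: T=-937. Highest is -937 (Policy B).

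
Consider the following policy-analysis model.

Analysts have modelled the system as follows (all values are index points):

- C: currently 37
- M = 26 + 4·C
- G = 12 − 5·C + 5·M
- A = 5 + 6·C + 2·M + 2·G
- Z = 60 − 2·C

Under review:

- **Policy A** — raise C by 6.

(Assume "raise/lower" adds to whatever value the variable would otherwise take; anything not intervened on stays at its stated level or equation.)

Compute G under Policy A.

787

Policy A (C + 6):
  C = 37 + 6 = 43
  M = 26 + 4·43 = 198
  G = 12 − 5·43 + 5·198 = 787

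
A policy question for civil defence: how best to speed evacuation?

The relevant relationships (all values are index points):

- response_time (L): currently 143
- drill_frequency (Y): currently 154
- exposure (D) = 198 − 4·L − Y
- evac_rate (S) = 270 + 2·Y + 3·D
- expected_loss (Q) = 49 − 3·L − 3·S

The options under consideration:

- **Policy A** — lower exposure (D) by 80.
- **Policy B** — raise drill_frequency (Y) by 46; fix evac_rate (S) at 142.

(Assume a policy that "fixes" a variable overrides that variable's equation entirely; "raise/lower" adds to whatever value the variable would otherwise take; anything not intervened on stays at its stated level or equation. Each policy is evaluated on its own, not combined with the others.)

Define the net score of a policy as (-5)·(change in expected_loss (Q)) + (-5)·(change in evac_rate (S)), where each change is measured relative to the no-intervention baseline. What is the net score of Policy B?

Baseline:
  L = 143
  Y = 154
  D = 198 − 4·143 − 154 = -528
  S = 270 + 2·154 + 3·(-528) = -1006
  Q = 49 − 3·143 − 3·(-1006) = 2638
Policy B (Y + 46, S := 142):
  L = 143
  Y = 154 + 46 = 200
  D = 198 − 4·143 − 200 = -574
  S = 142
  Q = 49 − 3·143 − 3·142 = -806
ΔQ = -806 − 2638 = -3444; ΔS = 142 − (-1006) = 1148
Score = (-5)·(-3444) + (-5)·1148 = 11480

11480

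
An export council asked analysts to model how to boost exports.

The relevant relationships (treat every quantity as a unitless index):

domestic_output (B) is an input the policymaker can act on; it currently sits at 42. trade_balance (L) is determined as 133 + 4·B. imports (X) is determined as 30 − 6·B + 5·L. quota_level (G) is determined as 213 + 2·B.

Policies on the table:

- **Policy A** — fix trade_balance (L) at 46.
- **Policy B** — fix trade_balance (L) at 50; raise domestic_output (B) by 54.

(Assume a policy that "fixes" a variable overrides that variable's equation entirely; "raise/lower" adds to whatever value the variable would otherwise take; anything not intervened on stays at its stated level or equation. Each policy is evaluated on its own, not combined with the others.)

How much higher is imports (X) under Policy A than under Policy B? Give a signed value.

304

Policy A (L := 46):
  B = 42
  L = 46
  X = 30 − 6·42 + 5·46 = 8
Policy B (L := 50, B + 54):
  B = 42 + 54 = 96
  L = 50
  X = 30 − 6·96 + 5·50 = -296
X: 8 − (-296) = 304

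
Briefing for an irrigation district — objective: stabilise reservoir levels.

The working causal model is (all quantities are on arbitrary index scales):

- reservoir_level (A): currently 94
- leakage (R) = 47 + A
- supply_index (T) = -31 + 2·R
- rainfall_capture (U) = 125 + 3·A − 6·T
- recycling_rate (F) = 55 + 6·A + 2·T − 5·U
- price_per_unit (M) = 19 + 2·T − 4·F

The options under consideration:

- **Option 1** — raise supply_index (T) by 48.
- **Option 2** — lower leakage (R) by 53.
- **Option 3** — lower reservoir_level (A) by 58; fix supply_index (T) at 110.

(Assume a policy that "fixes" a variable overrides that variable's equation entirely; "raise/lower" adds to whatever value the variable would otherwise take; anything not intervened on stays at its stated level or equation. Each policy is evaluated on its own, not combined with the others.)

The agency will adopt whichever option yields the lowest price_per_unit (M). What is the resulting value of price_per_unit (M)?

Option 1 (T + 48):
  A = 94
  R = 47 + 94 = 141
  T = -31 + 2·141 (+48 from intervention) = 299
  U = 125 + 3·94 − 6·299 = -1387
  F = 55 + 6·94 + 2·299 − 5·(-1387) = 8152
  M = 19 + 2·299 − 4·8152 = -31991
Option 2 (R − 53):
  A = 94
  R = 47 + 94 (−53 from intervention) = 88
  T = -31 + 2·88 = 145
  U = 125 + 3·94 − 6·145 = -463
  F = 55 + 6·94 + 2·145 − 5·(-463) = 3224
  M = 19 + 2·145 − 4·3224 = -12587
Option 3 (A − 58, T := 110):
  A = 94 − 58 = 36
  R = 47 + 36 = 83
  T = 110
  U = 125 + 3·36 − 6·110 = -427
  F = 55 + 6·36 + 2·110 − 5·(-427) = 2626
  M = 19 + 2·110 − 4·2626 = -10265
Comparing — Option 1: M=-31991, Option 2: M=-12587, Option 3: M=-10265. Lowest is -31991 (Option 1).

-31991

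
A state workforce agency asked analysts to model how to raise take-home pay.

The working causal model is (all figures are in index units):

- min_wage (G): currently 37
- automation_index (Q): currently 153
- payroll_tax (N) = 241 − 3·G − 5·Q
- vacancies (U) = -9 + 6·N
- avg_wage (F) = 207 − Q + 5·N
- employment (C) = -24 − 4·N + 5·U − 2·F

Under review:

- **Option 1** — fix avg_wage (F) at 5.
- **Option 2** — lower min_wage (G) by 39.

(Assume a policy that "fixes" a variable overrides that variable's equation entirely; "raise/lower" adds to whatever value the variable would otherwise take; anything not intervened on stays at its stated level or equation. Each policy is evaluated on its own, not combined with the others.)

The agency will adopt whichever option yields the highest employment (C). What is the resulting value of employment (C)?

Option 1 (F := 5):
  G = 37
  Q = 153
  N = 241 − 3·37 − 5·153 = -635
  U = -9 + 6·(-635) = -3819
  F = 5
  C = -24 − 4·(-635) + 5·(-3819) − 2·5 = -16589
Option 2 (G − 39):
  G = 37 − 39 = -2
  Q = 153
  N = 241 − 3·(-2) − 5·153 = -518
  U = -9 + 6·(-518) = -3117
  F = 207 − 153 + 5·(-518) = -2536
  C = -24 − 4·(-518) + 5·(-3117) − 2·(-2536) = -8465
Comparing — Option 1: C=-16589, Option 2: C=-8465. Highest is -8465 (Option 2).

-8465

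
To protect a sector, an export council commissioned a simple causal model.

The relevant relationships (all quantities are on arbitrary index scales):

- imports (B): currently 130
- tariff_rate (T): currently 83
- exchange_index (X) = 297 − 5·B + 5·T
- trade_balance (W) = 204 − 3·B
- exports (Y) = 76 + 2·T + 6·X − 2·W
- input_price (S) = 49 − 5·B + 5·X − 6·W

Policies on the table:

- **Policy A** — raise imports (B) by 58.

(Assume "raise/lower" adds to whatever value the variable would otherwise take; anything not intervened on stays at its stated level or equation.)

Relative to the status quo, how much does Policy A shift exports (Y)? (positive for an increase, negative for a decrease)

-1392

Baseline:
  B = 130
  T = 83
  X = 297 − 5·130 + 5·83 = 62
  W = 204 − 3·130 = -186
  Y = 76 + 2·83 + 6·62 − 2·(-186) = 986
Policy A (B + 58):
  B = 130 + 58 = 188
  T = 83
  X = 297 − 5·188 + 5·83 = -228
  W = 204 − 3·188 = -360
  Y = 76 + 2·83 + 6·(-228) − 2·(-360) = -406
Change in Y: -406 − 986 = -1392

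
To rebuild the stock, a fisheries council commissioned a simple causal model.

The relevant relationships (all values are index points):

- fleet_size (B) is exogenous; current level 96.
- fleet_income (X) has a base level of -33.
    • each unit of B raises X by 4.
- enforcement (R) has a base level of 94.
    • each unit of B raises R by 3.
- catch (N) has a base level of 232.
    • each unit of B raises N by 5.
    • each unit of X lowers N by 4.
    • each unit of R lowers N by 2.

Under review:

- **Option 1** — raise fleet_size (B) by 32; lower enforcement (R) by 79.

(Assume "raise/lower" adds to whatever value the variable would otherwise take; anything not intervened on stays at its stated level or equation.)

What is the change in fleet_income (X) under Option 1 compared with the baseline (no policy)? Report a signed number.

Baseline:
  B = 96
  X = -33 + 4·96 = 351
Option 1 (B + 32, R − 79):
  B = 96 + 32 = 128
  X = -33 + 4·128 = 479
Change in X: 479 − 351 = 128

128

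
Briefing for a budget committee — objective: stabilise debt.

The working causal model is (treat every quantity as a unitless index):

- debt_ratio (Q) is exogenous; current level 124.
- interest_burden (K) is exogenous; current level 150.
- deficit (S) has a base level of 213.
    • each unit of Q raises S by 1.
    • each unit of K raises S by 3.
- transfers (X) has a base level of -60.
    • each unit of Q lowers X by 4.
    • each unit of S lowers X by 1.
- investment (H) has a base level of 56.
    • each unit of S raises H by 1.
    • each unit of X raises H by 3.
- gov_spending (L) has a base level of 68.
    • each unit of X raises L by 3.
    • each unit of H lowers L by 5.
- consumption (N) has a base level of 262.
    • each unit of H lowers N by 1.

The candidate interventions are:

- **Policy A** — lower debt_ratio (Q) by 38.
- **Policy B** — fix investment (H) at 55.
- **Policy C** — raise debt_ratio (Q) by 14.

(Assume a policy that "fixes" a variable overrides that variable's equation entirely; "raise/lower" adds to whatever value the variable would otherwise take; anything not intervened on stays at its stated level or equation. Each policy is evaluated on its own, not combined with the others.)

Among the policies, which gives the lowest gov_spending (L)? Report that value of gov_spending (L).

Policy A (Q − 38):
  Q = 124 − 38 = 86
  K = 150
  S = 213 + 86 + 3·150 = 749
  X = -60 − 4·86 − 749 = -1153
  H = 56 + 749 + 3·(-1153) = -2654
  L = 68 + 3·(-1153) − 5·(-2654) = 9879
Policy B (H := 55):
  Q = 124
  K = 150
  S = 213 + 124 + 3·150 = 787
  X = -60 − 4·124 − 787 = -1343
  H = 55
  L = 68 + 3·(-1343) − 5·55 = -4236
Policy C (Q + 14):
  Q = 124 + 14 = 138
  K = 150
  S = 213 + 138 + 3·150 = 801
  X = -60 − 4·138 − 801 = -1413
  H = 56 + 801 + 3·(-1413) = -3382
  L = 68 + 3·(-1413) − 5·(-3382) = 12739
Comparing — Policy A: L=9879, Policy B: L=-4236, Policy C: L=12739. Lowest is -4236 (Policy B).

-4236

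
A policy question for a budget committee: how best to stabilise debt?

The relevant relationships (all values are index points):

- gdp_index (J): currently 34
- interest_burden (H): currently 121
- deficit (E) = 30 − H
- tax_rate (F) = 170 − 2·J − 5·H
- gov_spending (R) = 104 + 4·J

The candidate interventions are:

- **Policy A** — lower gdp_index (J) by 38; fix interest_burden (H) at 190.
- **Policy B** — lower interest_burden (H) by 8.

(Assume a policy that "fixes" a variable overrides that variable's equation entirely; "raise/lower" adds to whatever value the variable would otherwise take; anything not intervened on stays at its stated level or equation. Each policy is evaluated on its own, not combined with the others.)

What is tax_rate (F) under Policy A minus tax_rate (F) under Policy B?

Policy A (J − 38, H := 190):
  J = 34 − 38 = -4
  H = 190
  F = 170 − 2·(-4) − 5·190 = -772
Policy B (H − 8):
  J = 34
  H = 121 − 8 = 113
  F = 170 − 2·34 − 5·113 = -463
F: -772 − (-463) = -309

-309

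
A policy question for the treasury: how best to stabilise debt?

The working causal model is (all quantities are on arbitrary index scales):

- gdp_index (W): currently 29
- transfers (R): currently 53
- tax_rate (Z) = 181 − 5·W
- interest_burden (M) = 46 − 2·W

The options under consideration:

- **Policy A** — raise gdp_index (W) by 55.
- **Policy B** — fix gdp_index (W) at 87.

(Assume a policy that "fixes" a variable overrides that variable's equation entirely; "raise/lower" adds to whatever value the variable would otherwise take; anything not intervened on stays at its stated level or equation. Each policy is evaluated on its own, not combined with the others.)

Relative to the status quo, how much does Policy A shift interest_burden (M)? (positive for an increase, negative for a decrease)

-110

Baseline:
  W = 29
  M = 46 − 2·29 = -12
Policy A (W + 55):
  W = 29 + 55 = 84
  M = 46 − 2·84 = -122
Change in M: -122 − (-12) = -110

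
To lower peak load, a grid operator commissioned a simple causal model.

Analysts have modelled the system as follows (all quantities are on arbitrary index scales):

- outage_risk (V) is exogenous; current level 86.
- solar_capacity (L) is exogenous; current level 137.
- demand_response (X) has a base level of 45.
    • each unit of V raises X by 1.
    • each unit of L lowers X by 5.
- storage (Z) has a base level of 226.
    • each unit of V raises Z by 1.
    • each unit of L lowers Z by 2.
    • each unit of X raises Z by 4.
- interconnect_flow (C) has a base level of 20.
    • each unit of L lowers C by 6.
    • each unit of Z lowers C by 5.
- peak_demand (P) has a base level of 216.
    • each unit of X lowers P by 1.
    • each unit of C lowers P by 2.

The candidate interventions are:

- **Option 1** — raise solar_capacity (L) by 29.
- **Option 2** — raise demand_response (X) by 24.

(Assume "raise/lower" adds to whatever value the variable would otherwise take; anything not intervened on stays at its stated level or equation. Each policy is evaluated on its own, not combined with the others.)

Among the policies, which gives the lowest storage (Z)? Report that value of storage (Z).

Option 1 (L + 29):
  V = 86
  L = 137 + 29 = 166
  X = 45 + 86 − 5·166 = -699
  Z = 226 + 86 − 2·166 + 4·(-699) = -2816
Option 2 (X + 24):
  V = 86
  L = 137
  X = 45 + 86 − 5·137 (+24 from intervention) = -530
  Z = 226 + 86 − 2·137 + 4·(-530) = -2082
Comparing — Option 1: Z=-2816, Option 2: Z=-2082. Lowest is -2816 (Option 1).

-2816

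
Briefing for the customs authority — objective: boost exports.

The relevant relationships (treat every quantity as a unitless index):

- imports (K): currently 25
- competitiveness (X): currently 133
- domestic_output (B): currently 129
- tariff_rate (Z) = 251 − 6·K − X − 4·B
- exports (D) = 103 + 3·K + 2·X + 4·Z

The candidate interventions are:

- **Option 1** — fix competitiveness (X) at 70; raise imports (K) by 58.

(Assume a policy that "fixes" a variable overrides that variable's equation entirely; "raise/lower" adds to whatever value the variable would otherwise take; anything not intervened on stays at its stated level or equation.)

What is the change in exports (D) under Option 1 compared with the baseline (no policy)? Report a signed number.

Baseline:
  K = 25
  X = 133
  B = 129
  Z = 251 − 6·25 − 133 − 4·129 = -548
  D = 103 + 3·25 + 2·133 + 4·(-548) = -1748
Option 1 (X := 70, K + 58):
  K = 25 + 58 = 83
  X = 70
  B = 129
  Z = 251 − 6·83 − 70 − 4·129 = -833
  D = 103 + 3·83 + 2·70 + 4·(-833) = -2840
Change in D: -2840 − (-1748) = -1092

-1092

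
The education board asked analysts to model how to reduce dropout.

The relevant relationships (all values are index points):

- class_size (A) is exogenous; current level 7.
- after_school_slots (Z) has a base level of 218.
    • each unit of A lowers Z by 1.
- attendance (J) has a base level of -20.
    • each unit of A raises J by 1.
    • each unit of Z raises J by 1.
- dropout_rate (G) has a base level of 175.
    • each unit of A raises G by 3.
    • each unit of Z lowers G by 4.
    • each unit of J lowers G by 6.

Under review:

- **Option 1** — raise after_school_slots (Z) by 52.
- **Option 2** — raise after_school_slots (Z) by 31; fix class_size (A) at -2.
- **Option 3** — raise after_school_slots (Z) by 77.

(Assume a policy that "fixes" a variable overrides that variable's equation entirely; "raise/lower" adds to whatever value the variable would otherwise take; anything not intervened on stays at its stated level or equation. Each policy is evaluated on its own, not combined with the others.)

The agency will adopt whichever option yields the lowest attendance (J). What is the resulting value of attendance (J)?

Option 1 (Z + 52):
  A = 7
  Z = 218 − 7 (+52 from intervention) = 263
  J = -20 + 7 + 263 = 250
Option 2 (Z + 31, A := -2):
  A = -2
  Z = 218 − (-2) (+31 from intervention) = 251
  J = -20 + (-2) + 251 = 229
Option 3 (Z + 77):
  A = 7
  Z = 218 − 7 (+77 from intervention) = 288
  J = -20 + 7 + 288 = 275
Comparing — Option 1: J=250, Option 2: J=229, Option 3: J=275. Lowest is 229 (Option 2).

229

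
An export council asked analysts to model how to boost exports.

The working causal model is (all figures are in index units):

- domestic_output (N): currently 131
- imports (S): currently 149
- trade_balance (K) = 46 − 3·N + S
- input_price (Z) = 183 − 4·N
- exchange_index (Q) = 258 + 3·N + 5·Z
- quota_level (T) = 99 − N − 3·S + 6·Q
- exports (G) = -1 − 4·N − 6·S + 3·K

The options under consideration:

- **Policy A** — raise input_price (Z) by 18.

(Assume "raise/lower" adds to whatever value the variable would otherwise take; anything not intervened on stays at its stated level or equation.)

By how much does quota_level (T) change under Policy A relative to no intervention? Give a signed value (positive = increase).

Baseline:
  N = 131
  S = 149
  Z = 183 − 4·131 = -341
  Q = 258 + 3·131 + 5·(-341) = -1054
  T = 99 − 131 − 3·149 + 6·(-1054) = -6803
Policy A (Z + 18):
  N = 131
  S = 149
  Z = 183 − 4·131 (+18 from intervention) = -323
  Q = 258 + 3·131 + 5·(-323) = -964
  T = 99 − 131 − 3·149 + 6·(-964) = -6263
Change in T: -6263 − (-6803) = 540

540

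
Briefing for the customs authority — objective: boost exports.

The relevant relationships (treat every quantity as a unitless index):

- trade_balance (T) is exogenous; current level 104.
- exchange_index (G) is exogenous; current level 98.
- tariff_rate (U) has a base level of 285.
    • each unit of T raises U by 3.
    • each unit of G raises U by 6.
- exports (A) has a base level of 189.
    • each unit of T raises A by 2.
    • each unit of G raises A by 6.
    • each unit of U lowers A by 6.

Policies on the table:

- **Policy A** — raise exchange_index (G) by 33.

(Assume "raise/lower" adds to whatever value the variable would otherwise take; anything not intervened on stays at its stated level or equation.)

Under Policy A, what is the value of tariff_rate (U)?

1383

Policy A (G + 33):
  T = 104
  G = 98 + 33 = 131
  U = 285 + 3·104 + 6·131 = 1383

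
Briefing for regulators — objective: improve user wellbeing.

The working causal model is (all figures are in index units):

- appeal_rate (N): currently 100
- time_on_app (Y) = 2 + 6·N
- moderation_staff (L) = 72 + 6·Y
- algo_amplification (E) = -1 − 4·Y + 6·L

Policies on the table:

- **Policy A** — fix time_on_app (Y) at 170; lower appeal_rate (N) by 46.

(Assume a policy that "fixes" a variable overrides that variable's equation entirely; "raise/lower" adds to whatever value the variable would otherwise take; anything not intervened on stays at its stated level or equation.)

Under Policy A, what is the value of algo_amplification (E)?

5871

Policy A (Y := 170, N − 46):
  N = 100 − 46 = 54
  Y = 170
  L = 72 + 6·170 = 1092
  E = -1 − 4·170 + 6·1092 = 5871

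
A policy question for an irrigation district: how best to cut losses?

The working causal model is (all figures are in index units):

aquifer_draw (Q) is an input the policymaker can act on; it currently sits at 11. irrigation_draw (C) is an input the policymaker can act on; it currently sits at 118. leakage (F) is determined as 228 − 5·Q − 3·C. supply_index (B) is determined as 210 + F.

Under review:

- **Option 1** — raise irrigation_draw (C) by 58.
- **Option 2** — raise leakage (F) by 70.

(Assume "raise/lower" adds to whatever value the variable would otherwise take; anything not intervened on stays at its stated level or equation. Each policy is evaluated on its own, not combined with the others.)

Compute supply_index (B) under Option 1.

Option 1 (C + 58):
  Q = 11
  C = 118 + 58 = 176
  F = 228 − 5·11 − 3·176 = -355
  B = 210 + (-355) = -145

-145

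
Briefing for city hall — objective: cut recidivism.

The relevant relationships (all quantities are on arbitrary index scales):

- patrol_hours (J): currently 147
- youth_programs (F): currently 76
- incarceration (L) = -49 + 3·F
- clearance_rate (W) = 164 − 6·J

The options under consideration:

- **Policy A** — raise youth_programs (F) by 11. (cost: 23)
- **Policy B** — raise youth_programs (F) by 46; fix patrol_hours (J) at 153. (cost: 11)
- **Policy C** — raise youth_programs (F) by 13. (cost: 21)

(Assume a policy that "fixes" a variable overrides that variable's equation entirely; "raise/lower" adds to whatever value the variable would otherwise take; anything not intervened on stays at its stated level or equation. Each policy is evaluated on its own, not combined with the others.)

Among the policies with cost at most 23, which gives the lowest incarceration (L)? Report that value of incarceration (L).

Policy A (F + 11):
  F = 76 + 11 = 87
  L = -49 + 3·87 = 212
Policy B (F + 46, J := 153):
  F = 76 + 46 = 122
  L = -49 + 3·122 = 317
Policy C (F + 13):
  F = 76 + 13 = 89
  L = -49 + 3·89 = 218
Comparing — Policy A: L=212, Policy B: L=317, Policy C: L=218. Lowest is 212 (Policy A).

212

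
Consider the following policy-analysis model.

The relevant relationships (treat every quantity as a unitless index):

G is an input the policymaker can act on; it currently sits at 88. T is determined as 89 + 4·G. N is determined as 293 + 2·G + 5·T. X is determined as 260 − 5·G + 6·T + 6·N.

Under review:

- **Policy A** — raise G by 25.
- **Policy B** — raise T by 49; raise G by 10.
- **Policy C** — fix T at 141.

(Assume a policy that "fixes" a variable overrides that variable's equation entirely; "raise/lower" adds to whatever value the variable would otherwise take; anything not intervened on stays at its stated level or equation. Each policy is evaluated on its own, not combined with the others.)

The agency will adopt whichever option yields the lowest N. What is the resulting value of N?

Policy A (G + 25):
  G = 88 + 25 = 113
  T = 89 + 4·113 = 541
  N = 293 + 2·113 + 5·541 = 3224
Policy B (T + 49, G + 10):
  G = 88 + 10 = 98
  T = 89 + 4·98 (+49 from intervention) = 530
  N = 293 + 2·98 + 5·530 = 3139
Policy C (T := 141):
  G = 88
  T = 141
  N = 293 + 2·88 + 5·141 = 1174
Comparing — Policy A: N=3224, Policy B: N=3139, Policy C: N=1174. Lowest is 1174 (Policy C).

1174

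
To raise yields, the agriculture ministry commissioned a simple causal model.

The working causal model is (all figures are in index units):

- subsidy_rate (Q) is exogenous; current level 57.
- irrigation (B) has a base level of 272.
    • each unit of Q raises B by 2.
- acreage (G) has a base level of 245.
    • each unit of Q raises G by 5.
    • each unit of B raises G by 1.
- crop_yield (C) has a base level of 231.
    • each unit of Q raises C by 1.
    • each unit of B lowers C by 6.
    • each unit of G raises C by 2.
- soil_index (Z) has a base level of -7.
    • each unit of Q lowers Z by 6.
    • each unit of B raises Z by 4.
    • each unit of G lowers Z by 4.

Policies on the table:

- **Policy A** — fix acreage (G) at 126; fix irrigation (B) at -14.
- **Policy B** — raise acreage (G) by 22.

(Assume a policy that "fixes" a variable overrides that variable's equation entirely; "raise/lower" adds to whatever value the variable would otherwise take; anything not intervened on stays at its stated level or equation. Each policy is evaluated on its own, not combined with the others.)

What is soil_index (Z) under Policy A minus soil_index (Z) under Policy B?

Policy A (G := 126, B := -14):
  Q = 57
  B = -14
  G = 126
  Z = -7 − 6·57 + 4·(-14) − 4·126 = -909
Policy B (G + 22):
  Q = 57
  B = 272 + 2·57 = 386
  G = 245 + 5·57 + 386 (+22 from intervention) = 938
  Z = -7 − 6·57 + 4·386 − 4·938 = -2557
Z: -909 − (-2557) = 1648

1648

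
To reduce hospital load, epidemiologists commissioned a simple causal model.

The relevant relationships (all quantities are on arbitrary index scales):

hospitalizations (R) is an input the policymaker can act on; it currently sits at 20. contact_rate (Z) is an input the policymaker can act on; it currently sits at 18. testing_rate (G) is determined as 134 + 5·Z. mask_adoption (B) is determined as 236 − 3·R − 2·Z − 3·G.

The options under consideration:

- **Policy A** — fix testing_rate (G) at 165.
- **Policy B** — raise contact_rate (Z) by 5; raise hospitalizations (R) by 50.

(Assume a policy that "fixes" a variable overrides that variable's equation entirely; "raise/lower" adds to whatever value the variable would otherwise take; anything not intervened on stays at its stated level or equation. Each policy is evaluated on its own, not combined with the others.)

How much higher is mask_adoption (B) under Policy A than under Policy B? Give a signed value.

Policy A (G := 165):
  R = 20
  Z = 18
  G = 165
  B = 236 − 3·20 − 2·18 − 3·165 = -355
Policy B (Z + 5, R + 50):
  R = 20 + 50 = 70
  Z = 18 + 5 = 23
  G = 134 + 5·23 = 249
  B = 236 − 3·70 − 2·23 − 3·249 = -767
B: -355 − (-767) = 412

412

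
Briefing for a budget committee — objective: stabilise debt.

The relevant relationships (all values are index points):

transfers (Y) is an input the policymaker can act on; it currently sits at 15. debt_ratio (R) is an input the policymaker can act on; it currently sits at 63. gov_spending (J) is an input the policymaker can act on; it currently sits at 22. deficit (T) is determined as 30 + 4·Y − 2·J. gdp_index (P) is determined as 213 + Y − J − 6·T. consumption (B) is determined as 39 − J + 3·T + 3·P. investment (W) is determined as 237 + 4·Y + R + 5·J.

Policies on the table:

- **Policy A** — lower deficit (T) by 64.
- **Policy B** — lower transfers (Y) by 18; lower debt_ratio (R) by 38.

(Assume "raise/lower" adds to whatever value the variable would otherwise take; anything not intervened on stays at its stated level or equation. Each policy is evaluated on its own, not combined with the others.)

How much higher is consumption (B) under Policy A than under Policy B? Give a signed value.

-66

Policy A (T − 64):
  Y = 15
  J = 22
  T = 30 + 4·15 − 2·22 (−64 from intervention) = -18
  P = 213 + 15 − 22 − 6·(-18) = 314
  B = 39 − 22 + 3·(-18) + 3·314 = 905
Policy B (Y − 18, R − 38):
  Y = 15 − 18 = -3
  J = 22
  T = 30 + 4·(-3) − 2·22 = -26
  P = 213 + (-3) − 22 − 6·(-26) = 344
  B = 39 − 22 + 3·(-26) + 3·344 = 971
B: 905 − 971 = -66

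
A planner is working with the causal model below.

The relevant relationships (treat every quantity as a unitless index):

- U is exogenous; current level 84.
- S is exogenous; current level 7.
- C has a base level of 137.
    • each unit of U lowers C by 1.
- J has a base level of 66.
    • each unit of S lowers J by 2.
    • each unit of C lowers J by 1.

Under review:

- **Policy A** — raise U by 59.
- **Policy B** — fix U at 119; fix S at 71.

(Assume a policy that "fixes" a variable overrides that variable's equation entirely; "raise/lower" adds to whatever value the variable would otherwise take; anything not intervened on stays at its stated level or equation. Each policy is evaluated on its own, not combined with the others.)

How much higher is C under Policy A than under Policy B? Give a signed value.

Policy A (U + 59):
  U = 84 + 59 = 143
  C = 137 − 143 = -6
Policy B (U := 119, S := 71):
  U = 119
  C = 137 − 119 = 18
C: -6 − 18 = -24

-24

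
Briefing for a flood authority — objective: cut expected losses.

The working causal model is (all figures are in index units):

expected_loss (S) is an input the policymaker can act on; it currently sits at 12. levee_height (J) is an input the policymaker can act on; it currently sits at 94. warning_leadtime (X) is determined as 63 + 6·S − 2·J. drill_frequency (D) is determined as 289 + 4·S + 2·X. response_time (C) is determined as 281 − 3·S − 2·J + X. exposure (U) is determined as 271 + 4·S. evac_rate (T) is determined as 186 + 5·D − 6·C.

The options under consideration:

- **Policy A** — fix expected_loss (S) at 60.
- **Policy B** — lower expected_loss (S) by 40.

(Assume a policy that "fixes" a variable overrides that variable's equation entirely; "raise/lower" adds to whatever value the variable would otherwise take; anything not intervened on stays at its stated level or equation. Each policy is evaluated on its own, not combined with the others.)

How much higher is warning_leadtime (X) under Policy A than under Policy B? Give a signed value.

Policy A (S := 60):
  S = 60
  J = 94
  X = 63 + 6·60 − 2·94 = 235
Policy B (S − 40):
  S = 12 − 40 = -28
  J = 94
  X = 63 + 6·(-28) − 2·94 = -293
X: 235 − (-293) = 528

528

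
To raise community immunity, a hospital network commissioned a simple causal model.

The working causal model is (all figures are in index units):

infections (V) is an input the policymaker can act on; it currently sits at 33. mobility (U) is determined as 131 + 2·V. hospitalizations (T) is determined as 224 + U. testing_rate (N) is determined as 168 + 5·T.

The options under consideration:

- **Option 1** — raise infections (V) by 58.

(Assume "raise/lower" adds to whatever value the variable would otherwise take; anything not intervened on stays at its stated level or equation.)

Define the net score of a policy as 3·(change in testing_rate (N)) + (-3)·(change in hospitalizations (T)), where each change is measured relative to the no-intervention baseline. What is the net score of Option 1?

1392

Baseline:
  V = 33
  U = 131 + 2·33 = 197
  T = 224 + 197 = 421
  N = 168 + 5·421 = 2273
Option 1 (V + 58):
  V = 33 + 58 = 91
  U = 131 + 2·91 = 313
  T = 224 + 313 = 537
  N = 168 + 5·537 = 2853
ΔN = 2853 − 2273 = 580; ΔT = 537 − 421 = 116
Score = 3·580 + (-3)·116 = 1392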